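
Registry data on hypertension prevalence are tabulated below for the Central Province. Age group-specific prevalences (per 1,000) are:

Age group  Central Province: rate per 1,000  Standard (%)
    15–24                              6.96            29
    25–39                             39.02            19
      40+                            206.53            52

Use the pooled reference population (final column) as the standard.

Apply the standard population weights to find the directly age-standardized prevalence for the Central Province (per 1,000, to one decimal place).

Standard weights: 0.29, 0.19, 0.52.
Standardized rate: 0.2900×6.96 + 0.1900×39.02 + 0.5200×206.53 = 116.8278 per 1,000.

116.8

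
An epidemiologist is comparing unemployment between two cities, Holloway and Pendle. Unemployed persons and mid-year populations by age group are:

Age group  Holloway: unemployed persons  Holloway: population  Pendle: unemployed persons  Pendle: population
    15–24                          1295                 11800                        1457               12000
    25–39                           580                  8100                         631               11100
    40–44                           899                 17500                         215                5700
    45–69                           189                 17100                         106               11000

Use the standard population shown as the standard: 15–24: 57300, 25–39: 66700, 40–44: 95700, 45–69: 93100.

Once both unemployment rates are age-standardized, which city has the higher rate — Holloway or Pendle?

Holloway

Age-specific rates per 1000 for Holloway: 109.746, 71.605, 51.371, 11.053.
For Pendle: 121.417, 56.847, 37.719, 9.636.
Standard total = 312800; weights = 0.1832, 0.2132, 0.3059, 0.2976.
Holloway: 0.1832×109.746 + 0.2132×71.605 + 0.3059×51.371 + 0.2976×11.053 = 54.3789 per 1000.
Pendle: 0.1832×121.417 + 0.2132×56.847 + 0.3059×37.719 + 0.2976×9.636 = 48.7716 per 1000.
The crude rates (54.37 vs 60.53) would put Pendle higher, but that reflects its age composition; once standardized to a common age structure, Holloway has the higher underlying rate.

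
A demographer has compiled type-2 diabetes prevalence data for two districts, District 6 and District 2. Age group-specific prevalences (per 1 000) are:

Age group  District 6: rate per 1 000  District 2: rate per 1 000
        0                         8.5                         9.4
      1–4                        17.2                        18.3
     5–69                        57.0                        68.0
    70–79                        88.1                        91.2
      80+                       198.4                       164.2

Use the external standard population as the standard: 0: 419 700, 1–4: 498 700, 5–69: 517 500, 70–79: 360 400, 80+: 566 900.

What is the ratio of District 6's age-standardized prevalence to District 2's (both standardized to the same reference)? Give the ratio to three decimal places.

Standard total = 2 363 200; weights = 0.1776, 0.2110, 0.2190, 0.1525, 0.2399.
District 6: 0.1776×8.5 + 0.2110×17.2 + 0.2190×57.0 + 0.1525×88.1 + 0.2399×198.4 = 78.6505 per 1 000.
District 2: 0.1776×9.4 + 0.2110×18.3 + 0.2190×68.0 + 0.1525×91.2 + 0.2399×164.2 = 73.7199 per 1 000.
Ratio = 78.6505 ÷ 73.7199 = 1.06688.

1.067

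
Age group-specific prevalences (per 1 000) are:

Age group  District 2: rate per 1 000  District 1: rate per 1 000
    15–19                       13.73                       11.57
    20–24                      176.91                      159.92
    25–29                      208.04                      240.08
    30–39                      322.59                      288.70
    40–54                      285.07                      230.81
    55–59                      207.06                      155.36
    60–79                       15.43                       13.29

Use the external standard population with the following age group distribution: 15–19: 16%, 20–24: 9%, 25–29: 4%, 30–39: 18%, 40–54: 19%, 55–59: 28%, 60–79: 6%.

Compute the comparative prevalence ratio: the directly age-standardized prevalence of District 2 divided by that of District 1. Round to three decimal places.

Standard weights: 0.16, 0.09, 0.04, 0.18, 0.19, 0.28, 0.06.
District 2: 0.1600×13.73 + 0.0900×176.91 + 0.0400×208.04 + 0.1800×322.59 + 0.1900×285.07 + 0.2800×207.06 + 0.0600×15.43 = 197.5724 per 1 000.
District 1: 0.1600×11.57 + 0.0900×159.92 + 0.0400×240.08 + 0.1800×288.70 + 0.1900×230.81 + 0.2800×155.36 + 0.0600×13.29 = 165.9653 per 1 000.
Ratio = 197.5724 ÷ 165.9653 = 1.19044.

1.190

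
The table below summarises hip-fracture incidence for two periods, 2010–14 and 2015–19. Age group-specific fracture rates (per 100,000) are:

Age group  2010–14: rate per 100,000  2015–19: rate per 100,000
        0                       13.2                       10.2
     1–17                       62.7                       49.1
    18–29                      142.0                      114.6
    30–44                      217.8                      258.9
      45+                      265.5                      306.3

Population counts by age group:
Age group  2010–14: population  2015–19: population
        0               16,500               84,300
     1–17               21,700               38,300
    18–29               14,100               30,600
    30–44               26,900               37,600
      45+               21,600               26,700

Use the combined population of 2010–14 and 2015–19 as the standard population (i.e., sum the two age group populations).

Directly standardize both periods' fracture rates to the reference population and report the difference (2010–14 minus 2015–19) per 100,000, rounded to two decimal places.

Combined standard total = 318,300; weights = 0.3167, 0.1885, 0.1404, 0.2026, 0.1517.
2010–14: 0.3167×13.2 + 0.1885×62.7 + 0.1404×142.0 + 0.2026×217.8 + 0.1517×265.5 = 120.3635 per 100,000.
2015–19: 0.3167×10.2 + 0.1885×49.1 + 0.1404×114.6 + 0.2026×258.9 + 0.1517×306.3 = 127.5216 per 100,000.
Difference = 120.3635 − 127.5216 = -7.1581.

-7.16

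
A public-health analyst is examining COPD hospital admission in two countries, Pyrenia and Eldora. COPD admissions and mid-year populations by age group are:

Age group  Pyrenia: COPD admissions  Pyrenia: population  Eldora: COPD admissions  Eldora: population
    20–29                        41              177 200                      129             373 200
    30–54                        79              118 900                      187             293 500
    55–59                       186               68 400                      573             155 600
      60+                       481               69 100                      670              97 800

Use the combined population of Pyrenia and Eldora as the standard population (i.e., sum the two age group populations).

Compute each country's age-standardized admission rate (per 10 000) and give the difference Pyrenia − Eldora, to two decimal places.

-1.84

Age-specific rates per 10 000 for Pyrenia: 2.31, 6.64, 27.19, 69.61.
For Eldora: 3.46, 6.37, 36.83, 68.51.
Combined standard total = 1 353 700; weights = 0.4066, 0.3046, 0.1655, 0.1233.
Pyrenia: 0.4066×2.31 + 0.3046×6.64 + 0.1655×27.19 + 0.1233×69.61 = 16.0468 per 10 000.
Eldora: 0.4066×3.46 + 0.3046×6.37 + 0.1655×36.83 + 0.1233×68.51 = 17.8864 per 10 000.
Difference = 16.0468 − 17.8864 = -1.8395.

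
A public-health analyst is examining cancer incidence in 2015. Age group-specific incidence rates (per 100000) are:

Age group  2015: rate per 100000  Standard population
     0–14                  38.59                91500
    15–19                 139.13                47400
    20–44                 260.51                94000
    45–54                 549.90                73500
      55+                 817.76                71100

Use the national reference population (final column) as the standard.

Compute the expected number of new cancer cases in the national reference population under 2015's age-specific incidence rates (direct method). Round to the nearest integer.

Expected new cancer cases = Σ (standard pop × age-specific rate ÷ 100000)
= 91500×38.59/100000 + 47400×139.13/100000 + 94000×260.51/100000 + 73500×549.90/100000 + 71100×817.76/100000
= 35.31 + 65.95 + 244.88 + 404.18 + 581.43 = 1331.74.

1332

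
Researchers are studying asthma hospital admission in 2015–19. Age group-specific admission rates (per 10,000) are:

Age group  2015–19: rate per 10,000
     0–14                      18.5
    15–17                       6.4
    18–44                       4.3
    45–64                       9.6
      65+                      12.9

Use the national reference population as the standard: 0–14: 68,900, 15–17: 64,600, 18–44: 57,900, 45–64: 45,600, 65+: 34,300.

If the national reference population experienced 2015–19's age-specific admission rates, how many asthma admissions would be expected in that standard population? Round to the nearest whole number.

282

Expected asthma admissions = Σ (standard pop × age-specific rate ÷ 10,000)
= 68,900×18.5/10,000 + 64,600×6.4/10,000 + 57,900×4.3/10,000 + 45,600×9.6/10,000 + 34,300×12.9/10,000
= 127.47 + 41.34 + 24.90 + 43.78 + 44.25 = 281.73.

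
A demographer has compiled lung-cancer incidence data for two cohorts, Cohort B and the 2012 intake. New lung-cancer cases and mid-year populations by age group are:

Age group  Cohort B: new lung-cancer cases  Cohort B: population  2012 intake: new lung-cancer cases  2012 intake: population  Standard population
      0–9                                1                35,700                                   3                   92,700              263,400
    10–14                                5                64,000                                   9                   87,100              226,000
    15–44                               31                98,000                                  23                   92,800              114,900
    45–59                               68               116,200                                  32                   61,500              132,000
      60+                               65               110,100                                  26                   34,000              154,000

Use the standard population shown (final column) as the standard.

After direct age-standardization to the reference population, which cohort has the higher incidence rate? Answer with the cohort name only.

Age-specific rates per 100,000 for Cohort B: 2.80, 7.81, 31.63, 58.52, 59.04.
For the 2012 intake: 3.24, 10.33, 24.78, 52.03, 76.47.
Standard total = 890,300; weights = 0.2959, 0.2538, 0.1291, 0.1483, 0.1730.
Cohort B: 0.2959×2.80 + 0.2538×7.81 + 0.1291×31.63 + 0.1483×58.52 + 0.1730×59.04 = 25.7827 per 100,000.
The 2012 intake: 0.2959×3.24 + 0.2538×10.33 + 0.1291×24.78 + 0.1483×52.03 + 0.1730×76.47 = 27.7212 per 100,000.
The crude rates (40.09 vs 25.26) would put Cohort B higher, but that reflects its age composition; once standardized to a common age structure, the 2012 intake has the higher underlying rate.

2012 intake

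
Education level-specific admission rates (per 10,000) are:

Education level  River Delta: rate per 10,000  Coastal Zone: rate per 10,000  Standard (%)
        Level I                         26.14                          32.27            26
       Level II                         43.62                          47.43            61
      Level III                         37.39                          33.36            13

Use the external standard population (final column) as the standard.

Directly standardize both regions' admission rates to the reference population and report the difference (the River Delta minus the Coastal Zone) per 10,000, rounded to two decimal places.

-3.39

Standard weights: 0.26, 0.61, 0.13.
The River Delta: 0.2600×26.14 + 0.6100×43.62 + 0.1300×37.39 = 38.2653 per 10,000.
The Coastal Zone: 0.2600×32.27 + 0.6100×47.43 + 0.1300×33.36 = 41.6593 per 10,000.
Difference = 38.2653 − 41.6593 = -3.3940.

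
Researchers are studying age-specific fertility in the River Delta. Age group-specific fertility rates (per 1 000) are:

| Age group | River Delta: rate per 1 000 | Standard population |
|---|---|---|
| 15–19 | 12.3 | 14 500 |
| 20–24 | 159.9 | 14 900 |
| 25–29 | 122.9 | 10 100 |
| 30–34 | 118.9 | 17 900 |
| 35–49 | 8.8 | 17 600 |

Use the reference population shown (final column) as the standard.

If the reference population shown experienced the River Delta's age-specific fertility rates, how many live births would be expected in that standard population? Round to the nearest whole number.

6085

Expected live births = Σ (standard pop × age-specific rate ÷ 1 000)
= 14 500×12.3/1 000 + 14 900×159.9/1 000 + 10 100×122.9/1 000 + 17 900×118.9/1 000 + 17 600×8.8/1 000
= 178.35 + 2382.51 + 1241.29 + 2128.31 + 154.88 = 6085.34.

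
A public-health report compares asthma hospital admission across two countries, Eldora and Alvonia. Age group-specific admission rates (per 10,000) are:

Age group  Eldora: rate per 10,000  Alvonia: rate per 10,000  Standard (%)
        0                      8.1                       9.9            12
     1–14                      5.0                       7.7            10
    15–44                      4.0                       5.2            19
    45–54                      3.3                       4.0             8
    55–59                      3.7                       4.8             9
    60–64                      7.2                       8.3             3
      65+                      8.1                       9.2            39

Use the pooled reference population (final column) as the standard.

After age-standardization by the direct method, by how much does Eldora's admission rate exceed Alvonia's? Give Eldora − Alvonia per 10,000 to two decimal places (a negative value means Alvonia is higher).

Standard weights: 0.12, 0.10, 0.19, 0.08, 0.09, 0.03, 0.39.
Eldora: 0.1200×8.1 + 0.1000×5.0 + 0.1900×4.0 + 0.0800×3.3 + 0.0900×3.7 + 0.0300×7.2 + 0.3900×8.1 = 6.2040 per 10,000.
Alvonia: 0.1200×9.9 + 0.1000×7.7 + 0.1900×5.2 + 0.0800×4.0 + 0.0900×4.8 + 0.0300×8.3 + 0.3900×9.2 = 7.5350 per 10,000.
Difference = 6.2040 − 7.5350 = -1.3310.

-1.33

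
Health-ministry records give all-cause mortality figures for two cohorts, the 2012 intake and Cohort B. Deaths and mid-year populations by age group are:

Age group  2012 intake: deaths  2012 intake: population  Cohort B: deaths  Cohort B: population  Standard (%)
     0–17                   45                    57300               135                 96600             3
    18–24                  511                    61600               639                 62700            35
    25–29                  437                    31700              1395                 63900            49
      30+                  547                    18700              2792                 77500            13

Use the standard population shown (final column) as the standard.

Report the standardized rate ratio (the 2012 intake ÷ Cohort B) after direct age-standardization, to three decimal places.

0.710

Age-specific rates per 100000 for the 2012 intake: 78.53, 829.55, 1378.55, 2925.13.
For Cohort B: 139.75, 1019.14, 2183.10, 3602.58.
Standard weights: 0.03, 0.35, 0.49, 0.13.
The 2012 intake: 0.0300×78.53 + 0.3500×829.55 + 0.4900×1378.55 + 0.1300×2925.13 = 1348.4533 per 100000.
Cohort B: 0.0300×139.75 + 0.3500×1019.14 + 0.4900×2183.10 + 0.1300×3602.58 = 1898.9449 per 100000.
Ratio = 1348.4533 ÷ 1898.9449 = 0.71011.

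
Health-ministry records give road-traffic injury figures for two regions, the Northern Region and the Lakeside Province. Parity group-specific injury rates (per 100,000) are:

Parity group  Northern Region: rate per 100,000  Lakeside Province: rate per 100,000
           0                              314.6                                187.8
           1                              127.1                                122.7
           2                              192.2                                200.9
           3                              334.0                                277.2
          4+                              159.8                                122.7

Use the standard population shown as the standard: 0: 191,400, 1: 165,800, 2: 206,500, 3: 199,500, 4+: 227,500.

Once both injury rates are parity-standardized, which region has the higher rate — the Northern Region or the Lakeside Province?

Northern Region

Standard total = 990,700; weights = 0.1932, 0.1674, 0.2084, 0.2014, 0.2296.
The Northern Region: 0.1932×314.6 + 0.1674×127.1 + 0.2084×192.2 + 0.2014×334.0 + 0.2296×159.8 = 226.0668 per 100,000.
The Lakeside Province: 0.1932×187.8 + 0.1674×122.7 + 0.2084×200.9 + 0.2014×277.2 + 0.2296×122.7 = 182.6891 per 100,000.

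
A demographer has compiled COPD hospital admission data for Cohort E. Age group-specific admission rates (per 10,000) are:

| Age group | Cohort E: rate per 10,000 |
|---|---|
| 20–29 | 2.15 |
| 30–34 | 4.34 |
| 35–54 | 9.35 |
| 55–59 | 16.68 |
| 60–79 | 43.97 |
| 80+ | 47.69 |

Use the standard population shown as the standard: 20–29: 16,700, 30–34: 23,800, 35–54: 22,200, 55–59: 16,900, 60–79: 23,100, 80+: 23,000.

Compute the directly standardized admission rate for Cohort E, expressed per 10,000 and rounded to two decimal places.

21.81

Standard total = 125,700; weights = 0.1329, 0.1893, 0.1766, 0.1344, 0.1838, 0.1830.
Standardized rate: 0.1329×2.15 + 0.1893×4.34 + 0.1766×9.35 + 0.1344×16.68 + 0.1838×43.97 + 0.1830×47.69 = 21.8078 per 10,000.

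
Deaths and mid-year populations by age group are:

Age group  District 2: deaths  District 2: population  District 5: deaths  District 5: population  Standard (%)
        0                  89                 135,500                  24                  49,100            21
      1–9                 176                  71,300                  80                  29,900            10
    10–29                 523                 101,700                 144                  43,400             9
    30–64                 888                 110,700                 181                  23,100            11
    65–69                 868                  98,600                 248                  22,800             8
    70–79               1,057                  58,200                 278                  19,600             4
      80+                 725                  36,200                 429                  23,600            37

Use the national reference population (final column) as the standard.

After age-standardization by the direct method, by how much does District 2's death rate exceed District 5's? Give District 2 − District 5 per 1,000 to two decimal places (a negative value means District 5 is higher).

0.88

Age-specific rates per 1,000 for District 2: 0.657, 2.468, 5.143, 8.022, 8.803, 18.162, 20.028.
For District 5: 0.489, 2.676, 3.318, 7.835, 10.877, 14.184, 18.178.
Standard weights: 0.21, 0.10, 0.09, 0.11, 0.08, 0.04, 0.37.
District 2: 0.2100×0.657 + 0.1000×2.468 + 0.0900×5.143 + 0.1100×8.022 + 0.0800×8.803 + 0.0400×18.162 + 0.3700×20.028 = 10.5709 per 1,000.
District 5: 0.2100×0.489 + 0.1000×2.676 + 0.0900×3.318 + 0.1100×7.835 + 0.0800×10.877 + 0.0400×14.184 + 0.3700×18.178 = 9.6941 per 1,000.
Difference = 10.5709 − 9.6941 = 0.8768.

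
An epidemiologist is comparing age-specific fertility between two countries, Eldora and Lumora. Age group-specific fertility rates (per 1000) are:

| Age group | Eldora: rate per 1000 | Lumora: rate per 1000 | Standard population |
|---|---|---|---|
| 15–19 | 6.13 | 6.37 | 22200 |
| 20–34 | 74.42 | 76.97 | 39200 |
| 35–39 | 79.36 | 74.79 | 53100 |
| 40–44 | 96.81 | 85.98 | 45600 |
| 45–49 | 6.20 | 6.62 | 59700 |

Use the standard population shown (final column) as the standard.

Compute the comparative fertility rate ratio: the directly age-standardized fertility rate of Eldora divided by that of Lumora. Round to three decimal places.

Standard total = 219800; weights = 0.1010, 0.1783, 0.2416, 0.2075, 0.2716.
Eldora: 0.1010×6.13 + 0.1783×74.42 + 0.2416×79.36 + 0.2075×96.81 + 0.2716×6.20 = 54.8319 per 1000.
Lumora: 0.1010×6.37 + 0.1783×76.97 + 0.2416×74.79 + 0.2075×85.98 + 0.2716×6.62 = 52.0741 per 1000.
Ratio = 54.8319 ÷ 52.0741 = 1.05296.

1.053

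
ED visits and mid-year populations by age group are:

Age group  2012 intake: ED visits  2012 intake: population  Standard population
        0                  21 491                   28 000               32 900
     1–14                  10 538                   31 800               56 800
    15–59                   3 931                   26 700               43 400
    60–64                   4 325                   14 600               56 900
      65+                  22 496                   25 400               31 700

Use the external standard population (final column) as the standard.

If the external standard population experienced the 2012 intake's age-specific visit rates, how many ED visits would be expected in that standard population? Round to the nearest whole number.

Age-specific rates per 1 000 for the 2012 intake: 767.536, 331.384, 147.228, 296.233, 885.669.
Expected ED visits = Σ (standard pop × age-specific rate ÷ 1 000)
= 32 900×767.536/1 000 + 56 800×331.384/1 000 + 43 400×147.228/1 000 + 56 900×296.233/1 000 + 31 700×885.669/1 000
= 25251.92 + 18822.59 + 6389.72 + 16855.65 + 28075.72 = 95395.60.

95396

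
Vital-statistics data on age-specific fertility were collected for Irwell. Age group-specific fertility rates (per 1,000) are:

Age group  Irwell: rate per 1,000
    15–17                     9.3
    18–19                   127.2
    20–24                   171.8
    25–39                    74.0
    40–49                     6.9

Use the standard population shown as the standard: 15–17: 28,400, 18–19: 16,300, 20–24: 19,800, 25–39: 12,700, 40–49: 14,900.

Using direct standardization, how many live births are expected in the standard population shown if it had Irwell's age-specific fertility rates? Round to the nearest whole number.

6782

Expected live births = Σ (standard pop × age-specific rate ÷ 1,000)
= 28,400×9.3/1,000 + 16,300×127.2/1,000 + 19,800×171.8/1,000 + 12,700×74.0/1,000 + 14,900×6.9/1,000
= 264.12 + 2073.36 + 3401.64 + 939.80 + 102.81 = 6781.73.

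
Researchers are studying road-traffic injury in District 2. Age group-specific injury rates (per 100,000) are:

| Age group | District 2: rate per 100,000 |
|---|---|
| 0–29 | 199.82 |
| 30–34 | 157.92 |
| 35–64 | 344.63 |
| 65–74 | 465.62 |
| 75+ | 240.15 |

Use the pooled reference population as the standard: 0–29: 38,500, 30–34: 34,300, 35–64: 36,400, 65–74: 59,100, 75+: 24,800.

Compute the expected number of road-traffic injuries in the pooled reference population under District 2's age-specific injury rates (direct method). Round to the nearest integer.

591

Expected road-traffic injuries = Σ (standard pop × age-specific rate ÷ 100,000)
= 38,500×199.82/100,000 + 34,300×157.92/100,000 + 36,400×344.63/100,000 + 59,100×465.62/100,000 + 24,800×240.15/100,000
= 76.93 + 54.17 + 125.45 + 275.18 + 59.56 = 591.28.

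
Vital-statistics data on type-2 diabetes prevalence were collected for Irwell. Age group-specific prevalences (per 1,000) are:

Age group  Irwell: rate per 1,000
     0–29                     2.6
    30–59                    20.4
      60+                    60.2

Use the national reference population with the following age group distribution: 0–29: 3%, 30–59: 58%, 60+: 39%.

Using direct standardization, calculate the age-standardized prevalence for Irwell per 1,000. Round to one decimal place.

Standard weights: 0.03, 0.58, 0.39.
Standardized rate: 0.0300×2.6 + 0.5800×20.4 + 0.3900×60.2 = 35.3880 per 1,000.

35.4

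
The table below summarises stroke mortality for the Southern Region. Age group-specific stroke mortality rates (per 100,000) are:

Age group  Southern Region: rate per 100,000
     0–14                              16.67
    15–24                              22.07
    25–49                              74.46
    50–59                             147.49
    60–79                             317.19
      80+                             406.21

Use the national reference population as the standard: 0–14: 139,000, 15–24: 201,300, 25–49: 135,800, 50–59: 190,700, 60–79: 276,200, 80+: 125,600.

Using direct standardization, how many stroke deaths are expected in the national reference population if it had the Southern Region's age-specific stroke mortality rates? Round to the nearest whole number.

1836

Expected stroke deaths = Σ (standard pop × age-specific rate ÷ 100,000)
= 139,000×16.67/100,000 + 201,300×22.07/100,000 + 135,800×74.46/100,000 + 190,700×147.49/100,000 + 276,200×317.19/100,000 + 125,600×406.21/100,000
= 23.17 + 44.43 + 101.12 + 281.26 + 876.08 + 510.20 = 1836.26.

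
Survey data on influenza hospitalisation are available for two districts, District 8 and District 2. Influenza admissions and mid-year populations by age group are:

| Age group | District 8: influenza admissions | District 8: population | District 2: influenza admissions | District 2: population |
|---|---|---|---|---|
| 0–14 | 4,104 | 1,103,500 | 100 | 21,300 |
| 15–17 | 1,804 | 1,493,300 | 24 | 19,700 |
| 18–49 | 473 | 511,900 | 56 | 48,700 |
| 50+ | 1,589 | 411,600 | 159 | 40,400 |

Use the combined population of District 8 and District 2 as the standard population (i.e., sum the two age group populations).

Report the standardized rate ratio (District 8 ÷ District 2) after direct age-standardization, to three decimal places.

0.867

Age-specific rates per 100,000 for District 8: 371.91, 120.81, 92.40, 386.05.
For District 2: 469.48, 121.83, 114.99, 393.56.
Combined standard total = 3,650,400; weights = 0.3081, 0.4145, 0.1536, 0.1238.
District 8: 0.3081×371.91 + 0.4145×120.81 + 0.1536×92.40 + 0.1238×386.05 = 226.6596 per 100,000.
District 2: 0.3081×469.48 + 0.4145×121.83 + 0.1536×114.99 + 0.1238×393.56 = 261.5479 per 100,000.
Ratio = 226.6596 ÷ 261.5479 = 0.86661.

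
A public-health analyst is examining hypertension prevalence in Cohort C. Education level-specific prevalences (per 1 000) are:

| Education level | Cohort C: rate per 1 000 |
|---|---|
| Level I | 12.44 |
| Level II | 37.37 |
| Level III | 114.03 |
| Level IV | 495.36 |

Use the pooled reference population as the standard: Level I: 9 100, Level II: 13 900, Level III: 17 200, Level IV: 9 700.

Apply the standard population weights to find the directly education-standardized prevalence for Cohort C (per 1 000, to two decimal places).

148.28

Standard total = 49 900; weights = 0.1824, 0.2786, 0.3447, 0.1944.
Standardized rate: 0.1824×12.44 + 0.2786×37.37 + 0.3447×114.03 + 0.1944×495.36 = 148.2757 per 1 000.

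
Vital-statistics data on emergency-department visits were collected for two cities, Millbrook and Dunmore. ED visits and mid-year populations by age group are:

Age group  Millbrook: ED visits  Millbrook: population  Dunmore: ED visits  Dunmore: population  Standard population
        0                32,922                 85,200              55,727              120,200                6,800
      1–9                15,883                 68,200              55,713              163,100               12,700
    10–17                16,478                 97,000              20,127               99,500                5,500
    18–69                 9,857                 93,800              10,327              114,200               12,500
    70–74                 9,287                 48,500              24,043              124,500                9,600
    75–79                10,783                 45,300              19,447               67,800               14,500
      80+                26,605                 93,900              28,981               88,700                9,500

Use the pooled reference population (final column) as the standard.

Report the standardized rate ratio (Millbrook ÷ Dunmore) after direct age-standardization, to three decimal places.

0.839

Age-specific rates per 1,000 for Millbrook: 386.408, 232.889, 169.876, 105.085, 191.485, 238.035, 283.333.
For Dunmore: 463.619, 341.588, 202.281, 90.429, 193.116, 286.829, 326.731.
Standard total = 71,100; weights = 0.0956, 0.1786, 0.0774, 0.1758, 0.1350, 0.2039, 0.1336.
Millbrook: 0.0956×386.408 + 0.1786×232.889 + 0.0774×169.876 + 0.1758×105.085 + 0.1350×191.485 + 0.2039×238.035 + 0.1336×283.333 = 222.4273 per 1,000.
Dunmore: 0.0956×463.619 + 0.1786×341.588 + 0.0774×202.281 + 0.1758×90.429 + 0.1350×193.116 + 0.2039×286.829 + 0.1336×326.731 = 265.1275 per 1,000.
Ratio = 222.4273 ÷ 265.1275 = 0.83894.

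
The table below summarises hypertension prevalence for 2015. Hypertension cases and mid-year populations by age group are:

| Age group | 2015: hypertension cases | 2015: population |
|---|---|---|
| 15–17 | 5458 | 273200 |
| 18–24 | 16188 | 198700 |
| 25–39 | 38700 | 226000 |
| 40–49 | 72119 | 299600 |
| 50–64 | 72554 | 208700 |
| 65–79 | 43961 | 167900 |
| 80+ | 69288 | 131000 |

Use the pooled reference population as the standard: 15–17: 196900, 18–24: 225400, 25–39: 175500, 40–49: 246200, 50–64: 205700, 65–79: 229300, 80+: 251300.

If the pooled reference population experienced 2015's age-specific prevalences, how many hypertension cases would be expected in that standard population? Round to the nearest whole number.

Age-specific rates per 1000 for 2015: 19.978, 81.470, 171.239, 240.718, 347.647, 261.828, 528.916.
Expected hypertension cases = Σ (standard pop × age-specific rate ÷ 1000)
= 196900×19.978/1000 + 225400×81.470/1000 + 175500×171.239/1000 + 246200×240.718/1000 + 205700×347.647/1000 + 229300×261.828/1000 + 251300×528.916/1000
= 3933.68 + 18363.24 + 30052.43 + 59264.68 + 71511.06 + 60037.27 + 132916.60 = 376078.95.

376079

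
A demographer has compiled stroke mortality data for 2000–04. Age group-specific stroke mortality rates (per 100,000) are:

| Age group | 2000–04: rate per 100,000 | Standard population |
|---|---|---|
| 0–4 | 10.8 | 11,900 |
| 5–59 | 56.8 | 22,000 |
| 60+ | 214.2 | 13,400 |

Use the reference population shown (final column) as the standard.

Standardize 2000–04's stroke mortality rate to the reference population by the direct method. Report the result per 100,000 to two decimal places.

89.82

Standard total = 47,300; weights = 0.2516, 0.4651, 0.2833.
Standardized rate: 0.2516×10.8 + 0.4651×56.8 + 0.2833×214.2 = 89.8182 per 100,000.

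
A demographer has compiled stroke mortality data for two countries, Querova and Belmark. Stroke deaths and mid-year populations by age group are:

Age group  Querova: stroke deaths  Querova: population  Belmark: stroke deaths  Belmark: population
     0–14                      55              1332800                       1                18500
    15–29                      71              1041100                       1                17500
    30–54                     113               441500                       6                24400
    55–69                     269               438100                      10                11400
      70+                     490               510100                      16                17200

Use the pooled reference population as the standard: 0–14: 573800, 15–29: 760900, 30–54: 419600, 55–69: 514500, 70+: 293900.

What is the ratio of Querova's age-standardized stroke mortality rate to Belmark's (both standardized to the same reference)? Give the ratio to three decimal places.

Age-specific rates per 100000 for Querova: 4.13, 6.82, 25.59, 61.40, 96.06.
For Belmark: 5.41, 5.71, 24.59, 87.72, 93.02.
Standard total = 2562700; weights = 0.2239, 0.2969, 0.1637, 0.2008, 0.1147.
Querova: 0.2239×4.13 + 0.2969×6.82 + 0.1637×25.59 + 0.2008×61.40 + 0.1147×96.06 = 30.4833 per 100000.
Belmark: 0.2239×5.41 + 0.2969×5.71 + 0.1637×24.59 + 0.2008×87.72 + 0.1147×93.02 = 35.2124 per 100000.
Ratio = 30.4833 ÷ 35.2124 = 0.86570.

0.866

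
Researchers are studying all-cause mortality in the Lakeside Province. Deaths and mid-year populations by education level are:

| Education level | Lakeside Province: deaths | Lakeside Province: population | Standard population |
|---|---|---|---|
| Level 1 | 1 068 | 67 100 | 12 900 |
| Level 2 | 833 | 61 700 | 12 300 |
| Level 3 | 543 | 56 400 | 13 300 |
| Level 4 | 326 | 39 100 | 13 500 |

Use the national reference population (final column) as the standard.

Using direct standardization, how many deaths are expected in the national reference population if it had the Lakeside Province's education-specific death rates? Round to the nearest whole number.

612

Education-specific rates per 1 000 for the Lakeside Province: 15.917, 13.501, 9.628, 8.338.
Expected deaths = Σ (standard pop × education-specific rate ÷ 1 000)
= 12 900×15.917/1 000 + 12 300×13.501/1 000 + 13 300×9.628/1 000 + 13 500×8.338/1 000
= 205.32 + 166.06 + 128.05 + 112.56 = 611.99.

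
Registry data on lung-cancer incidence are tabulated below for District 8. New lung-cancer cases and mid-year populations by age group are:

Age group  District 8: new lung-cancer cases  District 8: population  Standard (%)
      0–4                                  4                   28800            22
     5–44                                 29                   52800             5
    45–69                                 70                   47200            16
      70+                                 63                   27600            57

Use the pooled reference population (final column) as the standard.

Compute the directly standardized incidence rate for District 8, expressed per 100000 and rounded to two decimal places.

159.64

Age-specific rates per 100000 for District 8: 13.89, 54.92, 148.31, 228.26.
Standard weights: 0.22, 0.05, 0.16, 0.57.
Standardized rate: 0.2200×13.89 + 0.0500×54.92 + 0.1600×148.31 + 0.5700×228.26 = 159.6393 per 100000.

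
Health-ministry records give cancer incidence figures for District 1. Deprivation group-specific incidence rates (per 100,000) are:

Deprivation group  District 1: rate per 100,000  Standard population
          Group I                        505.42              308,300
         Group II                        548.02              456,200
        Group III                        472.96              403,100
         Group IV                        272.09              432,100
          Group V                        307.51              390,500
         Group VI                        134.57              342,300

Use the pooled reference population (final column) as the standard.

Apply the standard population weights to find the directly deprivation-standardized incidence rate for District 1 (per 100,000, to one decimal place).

Standard total = 2,332,500; weights = 0.1322, 0.1956, 0.1728, 0.1853, 0.1674, 0.1468.
Standardized rate: 0.1322×505.42 + 0.1956×548.02 + 0.1728×472.96 + 0.1853×272.09 + 0.1674×307.51 + 0.1468×134.57 = 377.3607 per 100,000.

377.4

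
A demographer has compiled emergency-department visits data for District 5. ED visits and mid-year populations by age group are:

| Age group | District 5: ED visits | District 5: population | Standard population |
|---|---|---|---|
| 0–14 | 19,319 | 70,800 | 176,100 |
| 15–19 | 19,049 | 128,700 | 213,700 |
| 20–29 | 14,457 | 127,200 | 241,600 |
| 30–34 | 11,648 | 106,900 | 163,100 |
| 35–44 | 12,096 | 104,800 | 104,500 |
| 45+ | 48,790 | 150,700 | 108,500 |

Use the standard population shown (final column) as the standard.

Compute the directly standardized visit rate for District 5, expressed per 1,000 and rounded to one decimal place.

Age-specific rates per 1,000 for District 5: 272.867, 148.011, 113.656, 108.962, 115.420, 323.756.
Standard total = 1,007,500; weights = 0.1748, 0.2121, 0.2398, 0.1619, 0.1037, 0.1077.
Standardized rate: 0.1748×272.867 + 0.2121×148.011 + 0.2398×113.656 + 0.1619×108.962 + 0.1037×115.420 + 0.1077×323.756 = 170.8204 per 1,000.

170.8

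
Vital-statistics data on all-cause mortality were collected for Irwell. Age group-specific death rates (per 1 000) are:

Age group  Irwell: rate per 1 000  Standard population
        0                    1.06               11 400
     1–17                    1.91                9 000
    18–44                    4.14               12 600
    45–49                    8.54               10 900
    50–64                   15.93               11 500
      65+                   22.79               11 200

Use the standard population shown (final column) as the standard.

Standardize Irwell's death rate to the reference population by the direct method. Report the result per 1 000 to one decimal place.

Standard total = 66 600; weights = 0.1712, 0.1351, 0.1892, 0.1637, 0.1727, 0.1682.
Standardized rate: 0.1712×1.06 + 0.1351×1.91 + 0.1892×4.14 + 0.1637×8.54 + 0.1727×15.93 + 0.1682×22.79 = 9.2037 per 1 000.

9.2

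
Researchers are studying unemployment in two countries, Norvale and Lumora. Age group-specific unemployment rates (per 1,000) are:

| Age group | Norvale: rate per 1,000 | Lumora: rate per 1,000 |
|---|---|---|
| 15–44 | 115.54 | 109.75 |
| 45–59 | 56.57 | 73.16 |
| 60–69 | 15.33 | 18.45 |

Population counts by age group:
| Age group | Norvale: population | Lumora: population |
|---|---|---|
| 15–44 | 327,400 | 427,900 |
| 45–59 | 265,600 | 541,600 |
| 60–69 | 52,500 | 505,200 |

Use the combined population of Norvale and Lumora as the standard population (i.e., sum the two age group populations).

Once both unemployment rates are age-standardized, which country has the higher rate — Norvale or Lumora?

Lumora

Combined standard total = 2,120,200; weights = 0.3562, 0.3807, 0.2630.
Norvale: 0.3562×115.54 + 0.3807×56.57 + 0.2630×15.33 = 66.7297 per 1,000.
Lumora: 0.3562×109.75 + 0.3807×73.16 + 0.2630×18.45 = 71.8038 per 1,000.
The crude rates (83.13 vs 65.03) would put Norvale higher, but that reflects its age composition; once standardized to a common age structure, Lumora has the higher underlying rate.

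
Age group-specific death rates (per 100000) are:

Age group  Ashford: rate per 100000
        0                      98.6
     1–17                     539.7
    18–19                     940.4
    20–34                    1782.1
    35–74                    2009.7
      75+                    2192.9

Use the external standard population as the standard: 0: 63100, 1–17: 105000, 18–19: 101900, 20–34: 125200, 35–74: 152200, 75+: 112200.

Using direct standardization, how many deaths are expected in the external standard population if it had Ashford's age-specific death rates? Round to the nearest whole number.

Expected deaths = Σ (standard pop × age-specific rate ÷ 100000)
= 63100×98.6/100000 + 105000×539.7/100000 + 101900×940.4/100000 + 125200×1782.1/100000 + 152200×2009.7/100000 + 112200×2192.9/100000
= 62.22 + 566.69 + 958.27 + 2231.19 + 3058.76 + 2460.43 = 9337.56.

9338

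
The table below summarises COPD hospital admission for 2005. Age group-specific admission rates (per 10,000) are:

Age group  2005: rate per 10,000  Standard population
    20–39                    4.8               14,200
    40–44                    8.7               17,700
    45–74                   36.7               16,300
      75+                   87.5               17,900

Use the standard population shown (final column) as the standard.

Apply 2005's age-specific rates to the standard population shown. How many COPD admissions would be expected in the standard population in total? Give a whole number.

Expected COPD admissions = Σ (standard pop × age-specific rate ÷ 10,000)
= 14,200×4.8/10,000 + 17,700×8.7/10,000 + 16,300×36.7/10,000 + 17,900×87.5/10,000
= 6.82 + 15.40 + 59.82 + 156.62 = 238.66.

239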